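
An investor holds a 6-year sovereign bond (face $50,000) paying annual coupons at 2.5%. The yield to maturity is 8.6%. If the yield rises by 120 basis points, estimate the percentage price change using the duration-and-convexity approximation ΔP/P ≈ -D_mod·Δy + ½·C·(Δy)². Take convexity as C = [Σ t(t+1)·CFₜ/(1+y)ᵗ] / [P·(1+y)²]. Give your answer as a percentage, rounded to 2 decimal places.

-5.92%

With y = 0.086:
  t   CF        PV=CF/(1+0.086)^t    t·PV        t(t+1)·PV
  1     1,250.00     1,151.0129     1,151.0129       2,302.0258
  2     1,250.00     1,059.8645     2,119.7291       6,359.1872
  3     1,250.00       975.9342     2,927.8026      11,711.2104
  4     1,250.00       898.6503     3,594.6011      17,973.0055
  5     1,250.00       827.4864     4,137.4322      24,824.5933
  6    51,250.00    31,240.2800   187,441.6802   1,312,091.7615
  Σ                 36,153.2284   201,372.2581   1,375,261.7837
P = 36,153.2284; D_Mac = 5.56997 yrs; D_mod = 5.12888 yrs; C = 32.25363.
Duration effect: -5.12888 × (+0.012) = -0.061547
Convexity effect: 0.5 × 32.25363 × (0.012)² = +0.0023223
ΔP/P ≈ -0.061547 + 0.0023223 = -0.059224 = -5.9224%.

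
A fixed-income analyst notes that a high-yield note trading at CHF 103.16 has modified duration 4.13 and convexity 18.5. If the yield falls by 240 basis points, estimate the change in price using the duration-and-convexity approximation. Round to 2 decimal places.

Duration effect: -D_mod·Δy = -4.13 × (-0.024) = +0.099120
Convexity effect: ½·C·(Δy)² = 0.5 × 18.5 × (-0.024)² = +0.0053280
ΔP/P ≈ +0.099120 + 0.0053280 = +0.104448
ΔP ≈ 103.16 × (+0.104448) = +10.77485568.

+CHF 10.77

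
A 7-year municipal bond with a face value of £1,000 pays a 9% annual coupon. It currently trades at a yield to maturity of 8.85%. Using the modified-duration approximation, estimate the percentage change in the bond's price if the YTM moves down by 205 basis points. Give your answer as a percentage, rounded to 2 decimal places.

Periodic yield y = 0.0885. Modified duration first:
  t   CF        PV=CF/(1+0.0885)^t    t·PV
  1        90.00        82.6826        82.6826
  2        90.00        75.9601       151.9202
  3        90.00        69.7842       209.3527
  4        90.00        64.1104       256.4418
  5        90.00        58.8980       294.4899
  6        90.00        54.1093       324.6558
  7     1,090.00       602.0429     4,214.3005
  Σ                  1,007.5876     5,533.8435
P = 1,007.5876; D_Mac = 5.49217 yrs; D_mod = 5.49217/(1+0.0885) = 5.04563 yrs.
ΔP/P ≈ -D_mod · Δy = -5.04563 × (-0.0205) = +0.103435 = +10.3435%.

+10.34%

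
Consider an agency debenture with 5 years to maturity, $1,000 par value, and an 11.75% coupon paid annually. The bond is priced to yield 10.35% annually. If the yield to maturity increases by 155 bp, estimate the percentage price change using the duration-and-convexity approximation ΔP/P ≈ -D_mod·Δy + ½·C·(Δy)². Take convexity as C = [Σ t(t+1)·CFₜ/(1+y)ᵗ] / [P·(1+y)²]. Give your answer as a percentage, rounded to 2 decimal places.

-5.51%

With y = 0.1035:
  t   CF        PV=CF/(1+0.1035)^t    t·PV        t(t+1)·PV
  1       117.50       106.4794       106.4794         212.9588
  2       117.50        96.4924       192.9848         578.9545
  3       117.50        87.4422       262.3265       1,049.3059
  4       117.50        79.2407       316.9630       1,584.8148
  5     1,117.50       682.9452     3,414.7259      20,488.3554
  Σ                  1,052.5999     4,293.4795      23,914.3893
P = 1,052.5999; D_Mac = 4.07893 yrs; D_mod = 3.69636 yrs; C = 18.65741.
Duration effect: -3.69636 × (+0.0155) = -0.057294
Convexity effect: 0.5 × 18.65741 × (0.0155)² = +0.0022412
ΔP/P ≈ -0.057294 + 0.0022412 = -0.055052 = -5.5052%.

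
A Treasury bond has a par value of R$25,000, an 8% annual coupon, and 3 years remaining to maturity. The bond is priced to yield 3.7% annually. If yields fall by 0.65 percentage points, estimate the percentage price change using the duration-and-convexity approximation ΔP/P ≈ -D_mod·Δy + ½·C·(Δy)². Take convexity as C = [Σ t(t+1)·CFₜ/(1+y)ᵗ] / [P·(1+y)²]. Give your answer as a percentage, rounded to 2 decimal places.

+1.77%

With y = 0.037:
  t   CF        PV=CF/(1+0.037)^t    t·PV        t(t+1)·PV
  1     2,000.00     1,928.6403     1,928.6403       3,857.2806
  2     2,000.00     1,859.8267     3,719.6534      11,158.9603
  3    27,000.00    24,211.8233    72,635.4698     290,541.8791
  Σ                 28,000.2903    78,283.7635     305,558.1200
P = 28,000.2903; D_Mac = 2.79582 yrs; D_mod = 2.69607 yrs; C = 10.14784.
Duration effect: -2.69607 × (-0.0065) = +0.017524
Convexity effect: 0.5 × 10.14784 × (-0.0065)² = +0.0002144
ΔP/P ≈ +0.017524 + 0.0002144 = +0.017739 = +1.7739%.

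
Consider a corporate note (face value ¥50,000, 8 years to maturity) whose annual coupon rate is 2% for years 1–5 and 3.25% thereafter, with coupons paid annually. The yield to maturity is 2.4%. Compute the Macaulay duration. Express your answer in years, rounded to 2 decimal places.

7.45 years

Periodic yield y = 0.024. Discount each cash flow and weight by its year:
  t   CF        PV=CF/(1+0.024)^t    t·PV
  1     1,000.00       976.5625       976.5625
  2     1,000.00       953.6743     1,907.3486
  3     1,000.00       931.3226     2,793.9677
  4     1,000.00       909.4947     3,637.9788
  5     1,000.00       888.1784     4,440.8921
  6     1,625.00     1,409.4628     8,456.7769
  7     1,625.00     1,376.4285     9,634.9998
  8    51,625.00    42,703.1991   341,625.5930
  Σ                 50,148.3230   373,474.1195
Price P = Σ PV = 50,148.3230.
Macaulay duration = Σ(t·PV) / P = 373,474.1195 / 50,148.3230 = 7.44739 years.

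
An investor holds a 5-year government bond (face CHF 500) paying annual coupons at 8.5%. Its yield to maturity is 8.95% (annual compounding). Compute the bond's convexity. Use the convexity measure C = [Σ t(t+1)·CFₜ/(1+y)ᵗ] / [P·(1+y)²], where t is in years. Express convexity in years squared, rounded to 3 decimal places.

20.395

With y = 0.0895:
  t   CF        PV=CF/(1+0.0895)^t    t·PV        t(t+1)·PV
  1        42.50        39.0087        39.0087          78.0174
  2        42.50        35.8042        71.6085         214.8254
  3        42.50        32.8630        98.5890         394.3560
  4        42.50        30.1634       120.6535         603.2676
  5       542.50       353.3976     1,766.9879      10,601.9274
  Σ                    491.2369     2,096.8476      11,892.3938
P = 491.2369.
Convexity = Σ t(t+1)·PV / [P·(1+y)²] = 11,892.3938 / (491.2369 × 1.187010) = 20.39500.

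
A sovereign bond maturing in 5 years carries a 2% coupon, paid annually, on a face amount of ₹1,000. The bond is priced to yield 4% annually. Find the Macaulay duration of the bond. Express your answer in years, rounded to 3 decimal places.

4.797 years

Periodic yield y = 0.04. Discount each cash flow and weight by its year:
  t   CF        PV=CF/(1+0.04)^t    t·PV
  1        20.00        19.2308        19.2308
  2        20.00        18.4911        36.9822
  3        20.00        17.7799        53.3398
  4        20.00        17.0961        68.3843
  5     1,020.00       838.3656     4,191.8282
  Σ                    910.9636     4,369.7654
Price P = Σ PV = 910.9636.
Macaulay duration = Σ(t·PV) / P = 4,369.7654 / 910.9636 = 4.79686 years.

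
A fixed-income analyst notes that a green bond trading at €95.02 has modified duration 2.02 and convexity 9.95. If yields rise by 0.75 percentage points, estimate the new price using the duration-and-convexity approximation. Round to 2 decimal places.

€93.61

Duration effect: -D_mod·Δy = -2.02 × (+0.0075) = -0.015150
Convexity effect: ½·C·(Δy)² = 0.5 × 9.95 × (0.0075)² = +0.00027984375
ΔP/P ≈ -0.015150 + 0.00027984375 = -0.01487015625
New price ≈ 95.02 × (1 - 0.01487015625) = 93.607037753125.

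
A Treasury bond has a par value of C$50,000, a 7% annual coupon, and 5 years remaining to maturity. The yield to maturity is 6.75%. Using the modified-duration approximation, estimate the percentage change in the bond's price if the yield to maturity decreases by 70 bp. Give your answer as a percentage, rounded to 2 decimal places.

Periodic yield y = 0.0675. Modified duration first:
  t   CF        PV=CF/(1+0.0675)^t    t·PV
  1     3,500.00     3,278.6885     3,278.6885
  2     3,500.00     3,071.3710     6,142.7420
  3     3,500.00     2,877.1625     8,631.4875
  4     3,500.00     2,695.2342    10,780.9368
  5    53,500.00    38,593.5176   192,967.5878
  Σ                 50,515.9738   221,801.4426
P = 50,515.9738; D_Mac = 4.39072 yrs; D_mod = 4.39072/(1+0.0675) = 4.11309 yrs.
ΔP/P ≈ -D_mod · Δy = -4.11309 × (-0.007) = +0.028792 = +2.8792%.

+2.88%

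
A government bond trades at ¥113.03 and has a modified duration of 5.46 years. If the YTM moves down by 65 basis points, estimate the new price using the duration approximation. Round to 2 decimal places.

¥117.04

Duration approximation: ΔP/P ≈ -D_mod · Δy = -5.46 × (-0.0065) = +0.035490.
New price ≈ 113.03 × (1 + 0.035490) = 117.0414347.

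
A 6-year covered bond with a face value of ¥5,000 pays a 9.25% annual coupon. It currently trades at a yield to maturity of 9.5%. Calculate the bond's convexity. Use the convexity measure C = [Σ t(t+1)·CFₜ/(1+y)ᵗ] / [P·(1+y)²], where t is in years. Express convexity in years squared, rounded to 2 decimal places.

26.27

With y = 0.095:
  t   CF        PV=CF/(1+0.095)^t    t·PV        t(t+1)·PV
  1       462.50       422.3744       422.3744         844.7489
  2       462.50       385.7301       771.4601       2,314.3804
  3       462.50       352.2649     1,056.7947       4,227.1789
  4       462.50       321.7031     1,286.8124       6,434.0622
  5       462.50       293.7928     1,468.9640       8,813.7839
  6     5,462.50     3,168.8869    19,013.3212     133,093.2485
  Σ                  4,944.7522    24,019.7269     155,727.4027
P = 4,944.7522.
Convexity = Σ t(t+1)·PV / [P·(1+y)²] = 155,727.4027 / (4,944.7522 × 1.199025) = 26.26590.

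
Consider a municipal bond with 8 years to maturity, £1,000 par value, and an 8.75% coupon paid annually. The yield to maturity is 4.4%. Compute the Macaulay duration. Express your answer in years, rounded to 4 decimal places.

Periodic yield y = 0.044. Discount each cash flow and weight by its year:
  t   CF        PV=CF/(1+0.044)^t    t·PV
  1        87.50        83.8123        83.8123
  2        87.50        80.2799       160.5599
  3        87.50        76.8965       230.6895
  4        87.50        73.6556       294.6226
  5        87.50        70.5514       352.7569
  6        87.50        67.5780       405.4677
  7        87.50        64.7298       453.1089
  8     1,087.50       770.5934     6,164.7471
  Σ                  1,288.0969     8,145.7649
Price P = Σ PV = 1,288.0969.
Macaulay duration = Σ(t·PV) / P = 8,145.7649 / 1,288.0969 = 6.32388 years.

6.3239 years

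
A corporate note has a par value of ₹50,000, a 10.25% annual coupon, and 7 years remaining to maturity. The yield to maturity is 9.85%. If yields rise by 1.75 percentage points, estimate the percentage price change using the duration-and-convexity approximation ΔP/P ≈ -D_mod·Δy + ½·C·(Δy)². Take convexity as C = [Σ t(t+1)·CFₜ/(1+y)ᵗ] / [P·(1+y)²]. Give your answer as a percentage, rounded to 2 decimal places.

-8.02%

With y = 0.0985:
  t   CF        PV=CF/(1+0.0985)^t    t·PV        t(t+1)·PV
  1     5,125.00     4,665.4529     4,665.4529       9,330.9058
  2     5,125.00     4,247.1123     8,494.2247      25,482.6740
  3     5,125.00     3,866.2834    11,598.8502      46,395.4009
  4     5,125.00     3,519.6026    14,078.4102      70,392.0512
  5     5,125.00     3,204.0078    16,020.0390      96,120.2337
  6     5,125.00     2,916.7117    17,500.2701     122,501.8910
  7    55,125.00    28,559.3405   199,915.3832   1,599,323.0654
  Σ                 50,978.5111   272,272.6303   1,969,546.2220
P = 50,978.5111; D_Mac = 5.34093 yrs; D_mod = 4.86202 yrs; C = 32.01687.
Duration effect: -4.86202 × (+0.0175) = -0.085085
Convexity effect: 0.5 × 32.01687 × (0.0175)² = +0.0049026
ΔP/P ≈ -0.085085 + 0.0049026 = -0.080183 = -8.0183%.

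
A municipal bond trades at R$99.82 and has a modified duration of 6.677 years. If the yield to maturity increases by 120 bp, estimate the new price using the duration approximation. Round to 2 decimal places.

Duration approximation: ΔP/P ≈ -D_mod · Δy = -6.677 × (+0.012) = -0.080124.
New price ≈ 99.82 × (1 - 0.080124) = 91.82202232.

R$91.82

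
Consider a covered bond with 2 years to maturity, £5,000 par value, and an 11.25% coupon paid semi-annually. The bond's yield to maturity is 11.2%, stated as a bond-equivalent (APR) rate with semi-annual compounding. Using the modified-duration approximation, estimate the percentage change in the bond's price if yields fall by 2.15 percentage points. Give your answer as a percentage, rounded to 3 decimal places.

+3.758%

Periodic yield y = 0.056. Modified duration first:
  t   CF        PV=CF/(1+0.056)^t    t·PV
  1       281.25       266.3352       266.3352
  2       281.25       252.2114       504.4228
  3       281.25       238.8365       716.5096
  4     5,281.25     4,246.9882    16,987.9528
  Σ                  5,004.3714    18,475.2204
P = 5,004.3714; D_Mac = 3.69182 half-year periods = 1.84591 yrs; D_mod = 1.84591/(1+0.056) = 1.74802 yrs.
ΔP/P ≈ -D_mod · Δy = -1.74802 × (-0.0215) = +0.037582 = +3.7582%.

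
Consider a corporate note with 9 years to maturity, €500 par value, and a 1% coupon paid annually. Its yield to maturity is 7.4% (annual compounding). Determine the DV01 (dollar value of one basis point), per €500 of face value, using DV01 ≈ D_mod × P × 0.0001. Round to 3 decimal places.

Periodic yield y = 0.074.
  t   CF        PV=CF/(1+0.074)^t    t·PV
  1         5.00         4.6555         4.6555
  2         5.00         4.3347         8.6694
  3         5.00         4.0361        12.1082
  4         5.00         3.7580        15.0319
  5         5.00         3.4990        17.4952
  6         5.00         3.2579        19.5477
  7         5.00         3.0335        21.2343
  8         5.00         2.8245        22.5957
  9       505.00       265.6152     2,390.5364
  Σ                    295.0143     2,511.8742
P = 295.0143; D_Mac = 8.51441 yrs; D_mod = 7.92776 yrs.
DV01 ≈ 7.92776 × 295.0143 × 0.0001 = 0.233880.

€0.234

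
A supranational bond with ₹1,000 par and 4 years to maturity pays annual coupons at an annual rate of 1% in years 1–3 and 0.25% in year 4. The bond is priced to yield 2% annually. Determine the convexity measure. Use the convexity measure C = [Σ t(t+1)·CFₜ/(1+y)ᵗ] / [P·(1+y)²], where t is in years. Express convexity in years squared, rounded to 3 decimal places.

With y = 0.02:
  t   CF        PV=CF/(1+0.02)^t    t·PV        t(t+1)·PV
  1        10.00         9.8039         9.8039          19.6078
  2        10.00         9.6117        19.2234          57.6701
  3        10.00         9.4232        28.2697         113.0787
  4     1,002.50       926.1550     3,704.6202      18,523.1008
  Σ                    954.9939     3,761.9171      18,713.4574
P = 954.9939.
Convexity = Σ t(t+1)·PV / [P·(1+y)²] = 18,713.4574 / (954.9939 × 1.040400) = 18.83446.

18.834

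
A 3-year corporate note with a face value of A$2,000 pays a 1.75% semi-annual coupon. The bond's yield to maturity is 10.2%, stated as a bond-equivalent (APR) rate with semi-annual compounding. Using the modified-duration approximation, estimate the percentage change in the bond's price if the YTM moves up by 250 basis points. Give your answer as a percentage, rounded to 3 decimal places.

-6.959%

Periodic yield y = 0.051. Modified duration first:
  t   CF        PV=CF/(1+0.051)^t    t·PV
  1        17.50        16.6508        16.6508
  2        17.50        15.8428        31.6856
  3        17.50        15.0740        45.2221
  4        17.50        14.3426        57.3703
  5        17.50        13.6466        68.2330
  6     2,017.50     1,496.9154     8,981.4922
  Σ                  1,572.4722     9,200.6541
P = 1,572.4722; D_Mac = 5.85108 half-year periods = 2.92554 yrs; D_mod = 2.92554/(1+0.051) = 2.78358 yrs.
ΔP/P ≈ -D_mod · Δy = -2.78358 × (+0.025) = -0.069589 = -6.9589%.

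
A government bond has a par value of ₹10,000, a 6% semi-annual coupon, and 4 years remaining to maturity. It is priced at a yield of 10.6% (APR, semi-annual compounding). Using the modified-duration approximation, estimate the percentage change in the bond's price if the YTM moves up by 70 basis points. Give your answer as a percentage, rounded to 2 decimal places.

Periodic yield y = 0.053. Modified duration first:
  t   CF        PV=CF/(1+0.053)^t    t·PV
  1       300.00       284.9003       284.9003
  2       300.00       270.5606       541.1211
  3       300.00       256.9426       770.8278
  4       300.00       244.0101       976.0403
  5       300.00       231.7285     1,158.6424
  6       300.00       220.0650     1,320.3902
  7       300.00       208.9886     1,462.9204
  8    10,300.00     6,814.1275    54,513.0200
  Σ                  8,531.3232    61,027.8625
P = 8,531.3232; D_Mac = 7.15339 half-year periods = 3.57669 yrs; D_mod = 3.57669/(1+0.053) = 3.39667 yrs.
ΔP/P ≈ -D_mod · Δy = -3.39667 × (+0.007) = -0.023777 = -2.3777%.

-2.38%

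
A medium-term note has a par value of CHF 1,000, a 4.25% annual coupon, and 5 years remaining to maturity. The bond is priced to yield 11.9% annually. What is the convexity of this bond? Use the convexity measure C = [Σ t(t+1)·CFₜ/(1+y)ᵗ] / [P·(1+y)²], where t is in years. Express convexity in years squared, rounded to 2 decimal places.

20.98

With y = 0.119:
  t   CF        PV=CF/(1+0.119)^t    t·PV        t(t+1)·PV
  1        42.50        37.9803        37.9803          75.9607
  2        42.50        33.9413        67.8826         203.6479
  3        42.50        30.3318        90.9955         363.9820
  4        42.50        27.1062       108.4248         542.1239
  5     1,042.50       594.1904     2,970.9520      17,825.7120
  Σ                    723.5501     3,276.2353      19,011.4266
P = 723.5501.
Convexity = Σ t(t+1)·PV / [P·(1+y)²] = 19,011.4266 / (723.5501 × 1.252161) = 20.98389.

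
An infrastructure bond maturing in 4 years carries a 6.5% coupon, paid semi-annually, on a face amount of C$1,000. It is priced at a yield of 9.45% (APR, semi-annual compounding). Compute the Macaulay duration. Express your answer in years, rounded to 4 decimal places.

Periodic yield y = 0.04725. Discount each cash flow and weight by its period:
  t   CF        PV=CF/(1+0.04725)^t    t·PV
  1        32.50        31.0337        31.0337
  2        32.50        29.6335        59.2670
  3        32.50        28.2965        84.8894
  4        32.50        27.0198       108.0791
  5        32.50        25.8007       129.0035
  6        32.50        24.6366       147.8197
  7        32.50        23.5251       164.6754
  8     1,032.50       713.6530     5,709.2242
  Σ                    903.5988     6,433.9920
Price P = Σ PV = 903.5988.
Macaulay duration = Σ(t·PV) / P = 6,433.9920 / 903.5988 = 7.12041 half-year periods.
In years: 7.12041 / 2 = 3.56020 years.

3.5602 years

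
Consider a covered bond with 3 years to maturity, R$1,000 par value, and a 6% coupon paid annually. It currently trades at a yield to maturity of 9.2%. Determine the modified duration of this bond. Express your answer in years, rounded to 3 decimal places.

2.588 years

Periodic yield y = 0.092. First find Macaulay duration:
  t   CF        PV=CF/(1+0.092)^t    t·PV
  1        60.00        54.9451        54.9451
  2        60.00        50.3160       100.6320
  3     1,060.00       814.0254     2,442.0762
  Σ                    919.2864     2,597.6532
P = 919.2864; Macaulay duration = 2,597.6532 / 919.2864 = 2.82573 years.
Modified duration = D_Mac / (1 + y) = 2.82573 / 1.092 = 2.58766 years.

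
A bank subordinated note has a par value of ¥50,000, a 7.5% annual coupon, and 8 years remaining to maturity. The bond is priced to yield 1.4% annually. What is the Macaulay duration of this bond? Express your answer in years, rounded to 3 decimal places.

6.619 years

Periodic yield y = 0.014. Discount each cash flow and weight by its year:
  t   CF        PV=CF/(1+0.014)^t    t·PV
  1     3,750.00     3,698.2249     3,698.2249
  2     3,750.00     3,647.1645     7,294.3291
  3     3,750.00     3,596.8092    10,790.4277
  4     3,750.00     3,547.1491    14,188.5965
  5     3,750.00     3,498.1747    17,490.8734
  6     3,750.00     3,449.8764    20,699.2585
  7     3,750.00     3,402.2450    23,815.7149
  8    53,750.00    48,092.2204   384,737.7631
  Σ                 72,931.8642   482,715.1880
Price P = Σ PV = 72,931.8642.
Macaulay duration = Σ(t·PV) / P = 482,715.1880 / 72,931.8642 = 6.61871 years.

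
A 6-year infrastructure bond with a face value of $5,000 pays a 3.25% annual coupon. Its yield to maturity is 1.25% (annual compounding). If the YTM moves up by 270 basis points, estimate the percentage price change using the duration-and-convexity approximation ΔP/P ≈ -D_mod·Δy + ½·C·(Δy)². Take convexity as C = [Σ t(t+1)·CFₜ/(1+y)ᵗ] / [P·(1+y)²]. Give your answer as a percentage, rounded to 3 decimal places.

With y = 0.0125:
  t   CF        PV=CF/(1+0.0125)^t    t·PV        t(t+1)·PV
  1       162.50       160.4938       160.4938         320.9877
  2       162.50       158.5124       317.0248         951.0745
  3       162.50       156.5555       469.6664       1,878.6657
  4       162.50       154.6227       618.4908       3,092.4539
  5       162.50       152.7138       763.5689       4,581.4132
  6     5,162.50     4,791.7028    28,750.2168     201,251.5175
  Σ                  5,574.6010    31,079.4615     212,076.1125
P = 5,574.6010; D_Mac = 5.57519 yrs; D_mod = 5.50636 yrs; C = 37.10974.
Duration effect: -5.50636 × (+0.027) = -0.148672
Convexity effect: 0.5 × 37.10974 × (0.027)² = +0.0135265
ΔP/P ≈ -0.148672 + 0.0135265 = -0.135145 = -13.5145%.

-13.515%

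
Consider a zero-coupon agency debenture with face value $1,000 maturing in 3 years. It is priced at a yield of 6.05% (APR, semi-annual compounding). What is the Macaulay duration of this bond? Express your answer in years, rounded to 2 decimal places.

3.00 years

A zero-coupon bond has a single cash flow at maturity, so its Macaulay duration equals its maturity: 3 years.
(Equivalently: 6 semi-annual periods ÷ 2 = 3 years.)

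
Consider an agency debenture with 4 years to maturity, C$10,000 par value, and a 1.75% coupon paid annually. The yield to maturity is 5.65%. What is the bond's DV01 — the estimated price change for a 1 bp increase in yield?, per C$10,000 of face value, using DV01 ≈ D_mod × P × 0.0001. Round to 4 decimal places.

C$3.1795

Periodic yield y = 0.0565.
  t   CF        PV=CF/(1+0.0565)^t    t·PV
  1       175.00       165.6413       165.6413
  2       175.00       156.7830       313.5661
  3       175.00       148.3985       445.1955
  4    10,175.00     8,166.8845    32,667.5379
  Σ                  8,637.7073    33,591.9408
P = 8,637.7073; D_Mac = 3.88899 yrs; D_mod = 3.68101 yrs.
DV01 ≈ 3.68101 × 8,637.7073 × 0.0001 = 3.179550.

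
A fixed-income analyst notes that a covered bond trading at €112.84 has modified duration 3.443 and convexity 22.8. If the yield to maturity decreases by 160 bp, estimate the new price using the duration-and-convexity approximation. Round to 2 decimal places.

Duration effect: -D_mod·Δy = -3.443 × (-0.016) = +0.055088
Convexity effect: ½·C·(Δy)² = 0.5 × 22.8 × (-0.016)² = +0.0029184
ΔP/P ≈ +0.055088 + 0.0029184 = +0.0580064
New price ≈ 112.84 × (1 + 0.0580064) = 119.385442176.

€119.39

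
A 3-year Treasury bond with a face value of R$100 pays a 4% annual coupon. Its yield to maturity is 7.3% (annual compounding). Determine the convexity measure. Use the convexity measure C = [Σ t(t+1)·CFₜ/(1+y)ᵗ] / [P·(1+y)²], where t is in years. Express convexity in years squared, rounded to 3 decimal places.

9.870

With y = 0.073:
  t   CF        PV=CF/(1+0.073)^t    t·PV        t(t+1)·PV
  1         4.00         3.7279         3.7279           7.4557
  2         4.00         3.4742         6.9485          20.8455
  3       104.00        84.1849       252.5547       1,010.2187
  Σ                     91.3870       263.2310       1,038.5199
P = 91.3870.
Convexity = Σ t(t+1)·PV / [P·(1+y)²] = 1,038.5199 / (91.3870 × 1.151329) = 9.87031.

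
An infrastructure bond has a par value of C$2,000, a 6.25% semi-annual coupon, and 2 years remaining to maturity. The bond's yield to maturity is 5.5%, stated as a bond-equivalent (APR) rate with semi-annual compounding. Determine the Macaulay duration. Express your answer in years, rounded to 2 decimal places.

Periodic yield y = 0.0275. Discount each cash flow and weight by its period:
  t   CF        PV=CF/(1+0.0275)^t    t·PV
  1        62.50        60.8273        60.8273
  2        62.50        59.1993       118.3985
  3        62.50        57.6149       172.8446
  4     2,062.50     1,850.4043     7,401.6173
  Σ                  2,028.0457     7,753.6877
Price P = Σ PV = 2,028.0457.
Macaulay duration = Σ(t·PV) / P = 7,753.6877 / 2,028.0457 = 3.82323 half-year periods.
In years: 3.82323 / 2 = 1.91162 years.

1.91 years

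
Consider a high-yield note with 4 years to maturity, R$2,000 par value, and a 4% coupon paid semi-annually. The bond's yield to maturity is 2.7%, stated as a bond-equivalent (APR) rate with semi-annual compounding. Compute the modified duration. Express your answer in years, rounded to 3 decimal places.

Periodic yield y = 0.0135. First find Macaulay duration:
  t   CF        PV=CF/(1+0.0135)^t    t·PV
  1        40.00        39.4672        39.4672
  2        40.00        38.9415        77.8830
  3        40.00        38.4228       115.2683
  4        40.00        37.9110       151.6439
  5        40.00        37.4060       187.0300
  6        40.00        36.9077       221.4465
  7        40.00        36.4161       254.9129
  8     2,040.00     1,832.4838    14,659.8704
  Σ                  2,097.9561    15,707.5221
P = 2,097.9561; Macaulay duration = 15,707.5221 / 2,097.9561 = 7.48706 half-year periods = 3.74353 years.
Modified duration = D_Mac / (1 + y) = 3.74353 / 1.0135 = 3.69367 years.

3.694 years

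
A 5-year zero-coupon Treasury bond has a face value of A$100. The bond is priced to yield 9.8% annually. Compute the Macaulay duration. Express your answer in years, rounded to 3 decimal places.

A zero-coupon bond has a single cash flow at maturity, so its Macaulay duration equals its maturity: 5 years.

5.000 years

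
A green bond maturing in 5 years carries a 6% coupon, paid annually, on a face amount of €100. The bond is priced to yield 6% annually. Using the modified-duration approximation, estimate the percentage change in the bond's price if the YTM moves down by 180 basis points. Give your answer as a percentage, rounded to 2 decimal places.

+7.58%

Periodic yield y = 0.06. Modified duration first:
  t   CF        PV=CF/(1+0.06)^t    t·PV
  1         6.00         5.6604         5.6604
  2         6.00         5.3400        10.6800
  3         6.00         5.0377        15.1131
  4         6.00         4.7526        19.0102
  5       106.00        79.2094       396.0468
  Σ                    100.0000       446.5106
P = 100.0000; D_Mac = 4.46511 yrs; D_mod = 4.46511/(1+0.06) = 4.21236 yrs.
ΔP/P ≈ -D_mod · Δy = -4.21236 × (-0.018) = +0.075823 = +7.5823%.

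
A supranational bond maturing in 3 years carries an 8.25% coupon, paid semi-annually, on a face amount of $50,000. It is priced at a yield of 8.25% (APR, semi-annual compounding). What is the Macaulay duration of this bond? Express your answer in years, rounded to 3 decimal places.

Periodic yield y = 0.04125. Discount each cash flow and weight by its period:
  t   CF        PV=CF/(1+0.04125)^t    t·PV
  1     2,062.50     1,980.7923     1,980.7923
  2     2,062.50     1,902.3216     3,804.6431
  3     2,062.50     1,826.9595     5,480.8784
  4     2,062.50     1,754.5829     7,018.3317
  5     2,062.50     1,685.0736     8,425.3682
  6    52,062.50    40,850.2701   245,101.6205
  Σ                 50,000.0000   271,811.6343
Price P = Σ PV = 50,000.0000.
Macaulay duration = Σ(t·PV) / P = 271,811.6343 / 50,000.0000 = 5.43623 half-year periods.
In years: 5.43623 / 2 = 2.71812 years.

2.718 years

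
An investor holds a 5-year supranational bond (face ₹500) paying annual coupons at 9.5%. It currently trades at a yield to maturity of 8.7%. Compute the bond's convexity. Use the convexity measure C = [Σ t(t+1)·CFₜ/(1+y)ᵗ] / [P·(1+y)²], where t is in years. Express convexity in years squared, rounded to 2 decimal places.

20.15

With y = 0.087:
  t   CF        PV=CF/(1+0.087)^t    t·PV        t(t+1)·PV
  1        47.50        43.6983        43.6983          87.3965
  2        47.50        40.2008        80.4016         241.2047
  3        47.50        36.9832       110.9497         443.7989
  4        47.50        34.0232       136.0929         680.4644
  5       547.50       360.7750     1,803.8749      10,823.2492
  Σ                    515.6805     2,175.0173      12,276.1137
P = 515.6805.
Convexity = Σ t(t+1)·PV / [P·(1+y)²] = 12,276.1137 / (515.6805 × 1.181569) = 20.14750.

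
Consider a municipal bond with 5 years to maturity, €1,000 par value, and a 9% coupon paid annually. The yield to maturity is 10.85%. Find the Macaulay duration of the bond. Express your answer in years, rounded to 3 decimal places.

Periodic yield y = 0.1085. Discount each cash flow and weight by its year:
  t   CF        PV=CF/(1+0.1085)^t    t·PV
  1        90.00        81.1908        81.1908
  2        90.00        73.2438       146.4877
  3        90.00        66.0747       198.2242
  4        90.00        59.6073       238.4293
  5     1,090.00       651.2504     3,256.2521
  Σ                    931.3671     3,920.5841
Price P = Σ PV = 931.3671.
Macaulay duration = Σ(t·PV) / P = 3,920.5841 / 931.3671 = 4.20949 years.

4.209 years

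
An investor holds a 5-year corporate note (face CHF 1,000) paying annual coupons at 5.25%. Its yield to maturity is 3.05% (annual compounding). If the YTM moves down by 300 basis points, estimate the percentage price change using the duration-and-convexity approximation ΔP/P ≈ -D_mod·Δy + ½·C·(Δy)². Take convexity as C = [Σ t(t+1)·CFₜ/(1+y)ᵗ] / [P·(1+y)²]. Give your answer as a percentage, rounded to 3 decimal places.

+14.367%

With y = 0.0305:
  t   CF        PV=CF/(1+0.0305)^t    t·PV        t(t+1)·PV
  1        52.50        50.9461        50.9461         101.8923
  2        52.50        49.4383        98.8766         296.6297
  3        52.50        47.9750       143.9251         575.7004
  4        52.50        46.5551       186.2204         931.1021
  5     1,052.50       905.6953     4,528.4766      27,170.8596
  Σ                  1,100.6099     5,008.4448      29,076.1841
P = 1,100.6099; D_Mac = 4.55061 yrs; D_mod = 4.41592 yrs; C = 24.87757.
Duration effect: -4.41592 × (-0.03) = +0.132478
Convexity effect: 0.5 × 24.87757 × (-0.03)² = +0.0111949
ΔP/P ≈ +0.132478 + 0.0111949 = +0.143673 = +14.3673%.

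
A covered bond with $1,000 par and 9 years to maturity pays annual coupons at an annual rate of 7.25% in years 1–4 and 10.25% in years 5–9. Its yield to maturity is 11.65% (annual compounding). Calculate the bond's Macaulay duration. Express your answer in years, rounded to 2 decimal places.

6.59 years

Periodic yield y = 0.1165. Discount each cash flow and weight by its year:
  t   CF        PV=CF/(1+0.1165)^t    t·PV
  1        72.50        64.9351        64.9351
  2        72.50        58.1595       116.3190
  3        72.50        52.0909       156.2727
  4        72.50        46.6555       186.6221
  5       102.50        59.0786       295.3930
  6       102.50        52.9141       317.4847
  7       102.50        47.3928       331.7499
  8       102.50        42.4477       339.5815
  9     1,102.50       408.9310     3,680.3791
  Σ                    832.6052     5,488.7371
Price P = Σ PV = 832.6052.
Macaulay duration = Σ(t·PV) / P = 5,488.7371 / 832.6052 = 6.59224 years.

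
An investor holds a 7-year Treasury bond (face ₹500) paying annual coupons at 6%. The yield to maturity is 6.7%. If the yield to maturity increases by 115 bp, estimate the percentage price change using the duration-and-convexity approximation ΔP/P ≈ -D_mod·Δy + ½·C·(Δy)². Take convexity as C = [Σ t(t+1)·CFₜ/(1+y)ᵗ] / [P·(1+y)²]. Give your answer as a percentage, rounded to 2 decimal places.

With y = 0.067:
  t   CF        PV=CF/(1+0.067)^t    t·PV        t(t+1)·PV
  1        30.00        28.1162        28.1162          56.2324
  2        30.00        26.3507        52.7014         158.1043
  3        30.00        24.6961        74.0882         296.3529
  4        30.00        23.1453        92.5814         462.9068
  5        30.00        21.6920       108.4599         650.7593
  6        30.00        20.3299       121.9793         853.8548
  7       530.00       336.6084     2,356.2587      18,850.0697
  Σ                    480.9386     2,834.1851      21,328.2803
P = 480.9386; D_Mac = 5.89303 yrs; D_mod = 5.52299 yrs; C = 38.95268.
Duration effect: -5.52299 × (+0.0115) = -0.063514
Convexity effect: 0.5 × 38.95268 × (0.0115)² = +0.0025757
ΔP/P ≈ -0.063514 + 0.0025757 = -0.060939 = -6.0939%.

-6.09%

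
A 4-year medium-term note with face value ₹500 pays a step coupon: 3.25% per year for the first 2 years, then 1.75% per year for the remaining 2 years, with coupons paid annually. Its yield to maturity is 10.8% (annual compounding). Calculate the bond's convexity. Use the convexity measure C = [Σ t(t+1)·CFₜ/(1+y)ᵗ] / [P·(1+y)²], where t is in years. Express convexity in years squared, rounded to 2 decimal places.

15.19

With y = 0.108:
  t   CF        PV=CF/(1+0.108)^t    t·PV        t(t+1)·PV
  1        16.25        14.6661        14.6661          29.3321
  2        16.25        13.2365        26.4730          79.4191
  3         8.75         6.4326        19.2979          77.1916
  4       508.75       337.5556     1,350.2226       6,751.1130
  Σ                    371.8909     1,410.6596       6,937.0558
P = 371.8909.
Convexity = Σ t(t+1)·PV / [P·(1+y)²] = 6,937.0558 / (371.8909 × 1.227664) = 15.19428.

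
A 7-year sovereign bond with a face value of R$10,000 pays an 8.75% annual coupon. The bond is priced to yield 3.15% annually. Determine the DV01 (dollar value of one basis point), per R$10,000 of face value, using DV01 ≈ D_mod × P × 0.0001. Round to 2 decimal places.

Periodic yield y = 0.0315.
  t   CF        PV=CF/(1+0.0315)^t    t·PV
  1       875.00       848.2792       848.2792
  2       875.00       822.3744     1,644.7488
  3       875.00       797.2607     2,391.7821
  4       875.00       772.9139     3,091.6556
  5       875.00       749.3106     3,746.5531
  6       875.00       726.4281     4,358.5688
  7    10,875.00     8,752.7523    61,269.2663
  Σ                 13,469.3193    77,350.8540
P = 13,469.3193; D_Mac = 5.74274 yrs; D_mod = 5.56737 yrs.
DV01 ≈ 5.56737 × 13,469.3193 × 0.0001 = 7.498871.

R$7.50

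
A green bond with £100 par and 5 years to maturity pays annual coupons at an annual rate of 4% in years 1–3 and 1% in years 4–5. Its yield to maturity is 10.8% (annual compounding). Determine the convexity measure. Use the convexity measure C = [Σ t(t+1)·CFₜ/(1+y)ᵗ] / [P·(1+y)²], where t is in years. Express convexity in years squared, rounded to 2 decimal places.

21.69

With y = 0.108:
  t   CF        PV=CF/(1+0.108)^t    t·PV        t(t+1)·PV
  1         4.00         3.6101         3.6101           7.2202
  2         4.00         3.2582         6.5164          19.5493
  3         4.00         2.9406         8.8219          35.2876
  4         1.00         0.6635         2.6540          13.2700
  5       101.00        60.4815       302.4075       1,814.4451
  Σ                     70.9540       324.0100       1,889.7722
P = 70.9540.
Convexity = Σ t(t+1)·PV / [P·(1+y)²] = 1,889.7722 / (70.9540 × 1.227664) = 21.69468.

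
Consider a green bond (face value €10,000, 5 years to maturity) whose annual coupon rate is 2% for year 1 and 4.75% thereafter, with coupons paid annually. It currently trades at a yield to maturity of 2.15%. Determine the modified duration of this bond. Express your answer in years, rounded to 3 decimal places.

Periodic yield y = 0.0215. First find Macaulay duration:
  t   CF        PV=CF/(1+0.0215)^t    t·PV
  1       200.00       195.7905       195.7905
  2       475.00       455.2153       910.4306
  3       475.00       445.6342     1,336.9025
  4       475.00       436.2547     1,745.0188
  5    10,475.00     9,418.0757    47,090.3785
  Σ                 10,950.9704    51,278.5210
P = 10,950.9704; Macaulay duration = 51,278.5210 / 10,950.9704 = 4.68255 years.
Modified duration = D_Mac / (1 + y) = 4.68255 / 1.0215 = 4.58400 years.

4.584 years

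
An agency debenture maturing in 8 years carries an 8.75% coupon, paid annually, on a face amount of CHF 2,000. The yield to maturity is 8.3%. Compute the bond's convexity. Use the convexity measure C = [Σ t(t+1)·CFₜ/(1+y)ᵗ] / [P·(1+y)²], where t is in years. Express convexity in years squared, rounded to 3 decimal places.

With y = 0.083:
  t   CF        PV=CF/(1+0.083)^t    t·PV        t(t+1)·PV
  1       175.00       161.5882       161.5882         323.1764
  2       175.00       149.2042       298.4085         895.2254
  3       175.00       137.7694       413.3081       1,653.2325
  4       175.00       127.2109       508.8435       2,544.2174
  5       175.00       117.4616       587.3078       3,523.8468
  6       175.00       108.4594       650.7566       4,555.2960
  7       175.00       100.1472       701.0305       5,608.2437
  8     2,175.00     1,149.2952     9,194.3619      82,749.2573
  Σ                  2,051.1361    12,515.6050     101,852.4954
P = 2,051.1361.
Convexity = Σ t(t+1)·PV / [P·(1+y)²] = 101,852.4954 / (2,051.1361 × 1.172889) = 42.33702.

42.337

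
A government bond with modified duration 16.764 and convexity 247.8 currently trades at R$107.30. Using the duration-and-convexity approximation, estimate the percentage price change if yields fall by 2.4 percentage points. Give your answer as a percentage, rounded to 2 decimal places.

Duration effect: -D_mod·Δy = -16.764 × (-0.024) = +0.402336
Convexity effect: ½·C·(Δy)² = 0.5 × 247.8 × (-0.024)² = +0.0713664
ΔP/P ≈ +0.402336 + 0.0713664 = +0.4737024
= +47.37024%.

+47.37%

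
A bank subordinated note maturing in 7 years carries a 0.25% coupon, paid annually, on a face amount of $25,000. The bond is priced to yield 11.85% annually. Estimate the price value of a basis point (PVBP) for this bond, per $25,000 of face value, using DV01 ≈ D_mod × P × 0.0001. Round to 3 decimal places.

Periodic yield y = 0.1185.
  t   CF        PV=CF/(1+0.1185)^t    t·PV
  1        62.50        55.8784        55.8784
  2        62.50        49.9583        99.9167
  3        62.50        44.6655       133.9965
  4        62.50        39.9334       159.7335
  5        62.50        35.7026       178.5131
  6        62.50        31.9201       191.5205
  7    25,062.50    11,443.8583    80,107.0080
  Σ                 11,701.9166    80,926.5667
P = 11,701.9166; D_Mac = 6.91567 yrs; D_mod = 6.18298 yrs.
DV01 ≈ 6.18298 × 11,701.9166 × 0.0001 = 7.235276.

$7.235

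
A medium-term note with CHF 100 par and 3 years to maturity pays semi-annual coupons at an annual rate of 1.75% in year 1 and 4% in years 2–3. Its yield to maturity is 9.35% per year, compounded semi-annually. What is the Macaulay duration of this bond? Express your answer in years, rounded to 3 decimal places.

2.896 years

Periodic yield y = 0.04675. Discount each cash flow and weight by its period:
  t   CF        PV=CF/(1+0.04675)^t    t·PV
  1        0.875         0.8359         0.8359
  2        0.875         0.7986         1.5972
  3        2.000         1.7438         5.2315
  4        2.000         1.6659         6.6637
  5        2.000         1.5915         7.9577
  6      102.000        77.5430       465.2577
  Σ                     84.1787       487.5437
Price P = Σ PV = 84.1787.
Macaulay duration = Σ(t·PV) / P = 487.5437 / 84.1787 = 5.79177 half-year periods.
In years: 5.79177 / 2 = 2.89588 years.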